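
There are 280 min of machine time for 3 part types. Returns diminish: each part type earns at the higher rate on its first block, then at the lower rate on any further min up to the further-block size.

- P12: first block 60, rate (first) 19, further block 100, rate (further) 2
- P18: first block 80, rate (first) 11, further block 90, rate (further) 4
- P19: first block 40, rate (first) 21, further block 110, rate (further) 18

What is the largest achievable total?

Rank every tier by rate: P19/tier1 21 > P12/tier1 19 > P19/tier2 18 > P18/tier1 11 > P18/tier2 4 > P12/tier2 2.
P19 tier1 at 21: fill all 40 — 240 left.
P12/tier1 (19): +60 — 180 left.
Fill P19 tier2 block (110 at 18) — 70 left.
70 remain; put them into P18 tier1 at 11.
Total = 21×40 + 19×60 + 18×110 + 11×70 = 4730.

4730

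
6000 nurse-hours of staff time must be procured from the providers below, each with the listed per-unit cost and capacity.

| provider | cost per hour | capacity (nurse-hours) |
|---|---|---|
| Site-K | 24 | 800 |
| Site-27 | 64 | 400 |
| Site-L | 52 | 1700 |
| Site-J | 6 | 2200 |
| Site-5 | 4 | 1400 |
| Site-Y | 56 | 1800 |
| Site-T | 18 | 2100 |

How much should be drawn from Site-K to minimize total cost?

300

Fill from the cheapest provider first.
Site-5 (4): use full 1400 → 4600 nurse-hours to go.
Site-J (6): use full 2200 → 2400 nurse-hours to go.
Take 2100 from Site-T at 18 → need 300 more.
Take 300 from Site-K at 24 to finish.
Site-L, Site-Y, Site-27: unused.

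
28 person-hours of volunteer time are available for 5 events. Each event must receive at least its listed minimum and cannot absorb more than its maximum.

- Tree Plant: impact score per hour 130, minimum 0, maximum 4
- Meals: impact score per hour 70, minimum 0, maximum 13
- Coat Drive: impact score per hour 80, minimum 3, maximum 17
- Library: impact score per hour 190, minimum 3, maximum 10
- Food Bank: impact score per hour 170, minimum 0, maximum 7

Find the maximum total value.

Meeting every minimum uses 0+0+3+3+0 = 6 person-hours, leaving 22.
Order the events by impact score per hour: Library 190 > Food Bank 170 > Tree Plant 130 > Coat Drive 80 > Meals 70.
Give Library 7 more to hit its cap of 10 → 15 left.
Food Bank: +7 to 7 (cap) → 8 left.
Tree Plant takes 4 more to reach its cap of 4 → 4 left.
Coat Drive has room for 14 more but only 4 remain, so it gets 7.
Total = 130×4 + 80×7 + 190×10 + 170×7 = 4170.

4170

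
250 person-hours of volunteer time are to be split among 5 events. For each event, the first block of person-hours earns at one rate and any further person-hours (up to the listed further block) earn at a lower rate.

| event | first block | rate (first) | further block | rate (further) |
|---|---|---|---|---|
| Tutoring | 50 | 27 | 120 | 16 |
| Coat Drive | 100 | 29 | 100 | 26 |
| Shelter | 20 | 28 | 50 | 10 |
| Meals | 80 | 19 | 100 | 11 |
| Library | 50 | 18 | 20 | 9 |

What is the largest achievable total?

6890

Order all 10 blocks by rate: Coat Drive/tier1 29 > Shelter/tier1 28 > Tutoring/tier1 27 > Coat Drive/tier2 26 > Meals/tier1 19 > Library/tier1 18 > Tutoring/tier2 16 > Meals/tier2 11 > Shelter/tier2 10 > Library/tier2 9.
Fill Coat Drive tier1 block (100 at 29) — 150 left.
Fill Shelter tier1 block (20 at 28) — 130 left.
Fill Tutoring tier1 block (50 at 27) — 80 left.
Coat Drive tier2 at 26: only 80 left, fill 80.
Total = 29×100 + 28×20 + 27×50 + 26×80 = 6890.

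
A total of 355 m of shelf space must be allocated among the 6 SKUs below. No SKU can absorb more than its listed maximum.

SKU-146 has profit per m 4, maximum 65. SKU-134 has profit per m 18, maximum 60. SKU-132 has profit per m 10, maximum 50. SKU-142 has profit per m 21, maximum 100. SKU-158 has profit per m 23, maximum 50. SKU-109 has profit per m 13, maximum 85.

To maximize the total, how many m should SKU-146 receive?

10

Highest profit per m first: SKU-158 23 > SKU-142 21 > SKU-134 18 > SKU-109 13 > SKU-132 10 > SKU-146 4.
Give SKU-158 50 to hit its cap of 50 → 305 left.
SKU-142: +100 to 100 (cap) → 205 left.
SKU-134: +60 to 60 (cap) → 145 left.
SKU-109 takes 85 to reach its cap of 85 → 60 left.
Give SKU-132 50 to hit its cap of 50 → 10 left.
SKU-146: +10 (room for 65) → 10. Pool exhausted.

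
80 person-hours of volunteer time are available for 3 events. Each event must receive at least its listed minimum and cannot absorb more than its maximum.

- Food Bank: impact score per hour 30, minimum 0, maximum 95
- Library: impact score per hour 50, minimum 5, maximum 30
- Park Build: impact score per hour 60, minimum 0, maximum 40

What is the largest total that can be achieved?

Meeting every minimum uses 0+5+0 = 5 person-hours, leaving 75.
Highest impact score per hour first: Park Build 60 > Library 50 > Food Bank 30.
Park Build takes 40 more to reach its cap of 40 ; 35 left.
Give Library 25 more to hit its cap of 30 ; 10 left.
Food Bank: +10 (room for 95) → 10. Pool exhausted.
Total = 30×10 + 50×30 + 60×40 = 4200.

4200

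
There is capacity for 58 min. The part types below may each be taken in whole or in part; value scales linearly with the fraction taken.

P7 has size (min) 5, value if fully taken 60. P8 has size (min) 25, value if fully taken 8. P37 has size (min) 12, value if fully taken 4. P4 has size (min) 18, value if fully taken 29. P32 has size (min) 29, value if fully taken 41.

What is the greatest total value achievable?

132

Sort by value density: P7 60/5≈12, P4 29/18≈1.61, P32 41/29≈1.41, P37 4/12≈0.333, P8 8/25≈0.32.
All 5 min of P7 fit (value 60) ; 53 remain.
All 18 min of P4 fit (value 29) ; 35 remain.
P32: take in full, 29 min for value 41 ; 6 left.
Only 6 min remain; take 6/12 of P37 for value 4×6/12 = 2.
Total value = 132.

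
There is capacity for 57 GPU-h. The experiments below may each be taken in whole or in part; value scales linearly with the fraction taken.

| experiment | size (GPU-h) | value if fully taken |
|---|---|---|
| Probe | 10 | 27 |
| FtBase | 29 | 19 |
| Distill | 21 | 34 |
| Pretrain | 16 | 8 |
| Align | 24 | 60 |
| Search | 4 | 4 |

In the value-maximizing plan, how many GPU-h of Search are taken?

2

Sort by value density: Probe 27/10≈2.7, Align 60/24≈2.5, Distill 34/21≈1.62, Search 4/4≈1, FtBase 19/29≈0.655, Pretrain 8/16≈0.5.
Probe: take in full, 10 GPU-h for value 27 — 47 left.
Align: take in full, 24 GPU-h for value 60 — 23 left.
Take all of Distill (21 GPU-h, value 34) — 2 GPU-h left.
Only 2 GPU-h remain; take 2/4 of Search for value 4×2/4 = 2.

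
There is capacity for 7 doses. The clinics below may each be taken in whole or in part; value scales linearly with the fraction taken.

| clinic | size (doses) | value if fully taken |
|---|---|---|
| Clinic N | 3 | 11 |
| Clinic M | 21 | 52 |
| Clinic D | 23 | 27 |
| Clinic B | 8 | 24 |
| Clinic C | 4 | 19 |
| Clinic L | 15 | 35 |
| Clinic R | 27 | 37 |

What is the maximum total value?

30

Rank by value-to-size ratio: Clinic C 19/4≈4.75, Clinic N 11/3≈3.67, Clinic B 24/8≈3, Clinic M 52/21≈2.48, Clinic L 35/15≈2.33, Clinic R 37/27≈1.37, Clinic D 27/23≈1.17.
Clinic C: take in full, 4 doses for value 19 → 3 left.
Take all of Clinic N (3 doses, value 11) → 0 doses left.
Total value = 30.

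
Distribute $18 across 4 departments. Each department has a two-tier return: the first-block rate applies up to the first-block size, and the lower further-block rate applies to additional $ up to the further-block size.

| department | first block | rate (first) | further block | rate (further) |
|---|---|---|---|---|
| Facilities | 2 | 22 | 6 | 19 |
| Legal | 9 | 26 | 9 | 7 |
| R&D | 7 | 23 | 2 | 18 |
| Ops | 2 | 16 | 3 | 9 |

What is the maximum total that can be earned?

Order all 8 blocks by rate: Legal/T1 26 > R&D/T1 23 > Facilities/T1 22 > Facilities/T2 19 > R&D/T2 18 > Ops/T1 16 > Ops/T2 9 > Legal/T2 7.
Legal T1 at 26: fill all 9 → 9 left.
Fill R&D T1 block (7 at 23) → 2 left.
Facilities/T1 (22): +2 → 0 left.
Total = 26×9 + 23×7 + 22×2 = 439.

439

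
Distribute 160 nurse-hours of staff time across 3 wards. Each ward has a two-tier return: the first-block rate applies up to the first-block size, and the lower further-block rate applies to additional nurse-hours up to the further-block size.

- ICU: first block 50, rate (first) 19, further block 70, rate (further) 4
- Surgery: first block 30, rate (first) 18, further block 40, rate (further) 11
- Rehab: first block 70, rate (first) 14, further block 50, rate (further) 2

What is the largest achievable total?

Treat each block as its own option and order by rate: ICU/tier1 19 > Surgery/tier1 18 > Rehab/tier1 14 > Surgery/tier2 11 > ICU/tier2 4 > Rehab/tier2 2.
ICU/tier1 (19): +50 ; 110 left.
Fill Surgery tier1 block (30 at 18) ; 80 left.
Rehab/tier1 (14): +70 ; 10 left.
10 remain; put them into Surgery tier2 at 11.
Total = 19×50 + 18×30 + 14×70 + 11×10 = 2580.

2580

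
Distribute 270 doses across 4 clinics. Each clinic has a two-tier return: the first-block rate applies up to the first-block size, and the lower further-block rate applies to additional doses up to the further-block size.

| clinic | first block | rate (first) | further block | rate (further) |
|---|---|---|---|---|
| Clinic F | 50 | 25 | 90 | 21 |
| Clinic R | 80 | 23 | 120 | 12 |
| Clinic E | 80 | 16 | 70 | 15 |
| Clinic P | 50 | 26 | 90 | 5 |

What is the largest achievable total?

6280

Rank every tier by rate: Clinic P/first 26 > Clinic F/first 25 > Clinic R/first 23 > Clinic F/second 21 > Clinic E/first 16 > Clinic E/second 15 > Clinic R/second 12 > Clinic P/second 5.
Clinic P/first (26): +50 ; 220 left.
Clinic F/first (25): +50 ; 170 left.
Clinic R first at 23: fill all 80 ; 90 left.
Clinic F second at 21: fill all 90 ; 0 left.
Total = 26×50 + 25×50 + 23×80 + 21×90 = 6280.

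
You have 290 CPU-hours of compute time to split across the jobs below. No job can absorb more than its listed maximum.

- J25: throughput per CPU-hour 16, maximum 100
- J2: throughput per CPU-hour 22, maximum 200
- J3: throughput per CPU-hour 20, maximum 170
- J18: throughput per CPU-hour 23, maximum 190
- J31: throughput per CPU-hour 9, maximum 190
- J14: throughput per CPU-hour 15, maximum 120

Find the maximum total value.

6570

Rank by throughput per CPU-hour: J18 23 > J2 22 > J3 20 > J25 16 > J14 15 > J31 9.
J18 takes 190 to reach its cap of 190 — 100 left.
Only 100 left; J2 takes them to reach 100.
Total = 22×100 + 23×190 = 6570.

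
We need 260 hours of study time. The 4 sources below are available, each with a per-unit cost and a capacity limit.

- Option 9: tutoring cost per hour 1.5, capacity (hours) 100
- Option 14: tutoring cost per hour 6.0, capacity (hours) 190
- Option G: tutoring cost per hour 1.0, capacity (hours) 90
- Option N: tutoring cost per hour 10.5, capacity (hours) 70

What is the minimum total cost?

660

Cheapest first:
Option G (1.0): use full 90 → 170 hours to go.
Option 9 at 1.5: take all 100 hours → 70 still needed.
Option 14 (6.0): take the remaining 70 → done.
Option N: unused.
Cost = 90×1.0 + 100×1.5 + 70×6.0 = 660.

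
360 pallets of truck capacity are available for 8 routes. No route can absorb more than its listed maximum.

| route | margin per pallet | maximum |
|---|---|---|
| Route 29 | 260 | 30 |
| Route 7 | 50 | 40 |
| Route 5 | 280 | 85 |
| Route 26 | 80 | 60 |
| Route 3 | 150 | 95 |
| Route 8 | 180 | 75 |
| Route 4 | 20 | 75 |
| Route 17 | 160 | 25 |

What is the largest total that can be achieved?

Order the routes by margin per pallet: Route 5 280 > Route 29 260 > Route 8 180 > Route 17 160 > Route 3 150 > Route 26 80 > Route 7 50 > Route 4 20.
Route 5: +85 to 85 (cap) — 275 left.
Route 29 takes 30 to reach its cap of 30 — 245 left.
Give Route 8 75 to hit its cap of 75 — 170 left.
Give Route 17 25 to hit its cap of 25 — 145 left.
Route 3: +95 to 95 (cap) — 50 left.
Route 26: +50 (room for 60) → 50. Pool exhausted.
Total = 260×30 + 280×85 + 80×50 + 150×95 + 180×75 + 160×25 = 67350.

67350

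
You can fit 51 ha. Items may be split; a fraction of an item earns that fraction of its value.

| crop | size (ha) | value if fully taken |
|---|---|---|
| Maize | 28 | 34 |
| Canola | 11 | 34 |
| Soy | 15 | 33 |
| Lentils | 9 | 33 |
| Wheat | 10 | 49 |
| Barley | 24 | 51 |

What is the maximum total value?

161.75

Rank by value-to-size ratio: Wheat 49/10≈4.9, Lentils 33/9≈3.67, Canola 34/11≈3.09, Soy 33/15≈2.2, Barley 51/24≈2.12, Maize 34/28≈1.21.
Take all of Wheat (10 ha, value 49) → 41 ha left.
All 9 ha of Lentils fit (value 33) → 32 remain.
Take all of Canola (11 ha, value 34) → 21 ha left.
Soy: take in full, 15 ha for value 33 → 6 left.
6 ha left: a 6/24 share of Barley gives 51×6/24 = 12.75.
Total value = 161.75.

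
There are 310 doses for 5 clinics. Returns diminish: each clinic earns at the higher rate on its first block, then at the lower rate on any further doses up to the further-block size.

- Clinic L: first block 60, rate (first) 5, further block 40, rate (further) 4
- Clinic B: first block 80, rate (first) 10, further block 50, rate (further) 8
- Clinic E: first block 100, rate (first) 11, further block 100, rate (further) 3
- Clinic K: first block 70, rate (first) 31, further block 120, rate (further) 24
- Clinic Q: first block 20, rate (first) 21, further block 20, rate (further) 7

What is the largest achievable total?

Rank every tier by rate: Clinic K/tier1 31 > Clinic K/tier2 24 > Clinic Q/tier1 21 > Clinic E/tier1 11 > Clinic B/tier1 10 > Clinic B/tier2 8 > Clinic Q/tier2 7 > Clinic L/tier1 5 > Clinic L/tier2 4 > Clinic E/tier2 3.
Clinic K/tier1 (31): +70 — 240 left.
Clinic K/tier2 (24): +120 — 120 left.
Fill Clinic Q tier1 block (20 at 21) — 100 left.
Clinic E/tier1 (11): +100 — 0 left.
Total = 31×70 + 24×120 + 21×20 + 11×100 = 6570.

6570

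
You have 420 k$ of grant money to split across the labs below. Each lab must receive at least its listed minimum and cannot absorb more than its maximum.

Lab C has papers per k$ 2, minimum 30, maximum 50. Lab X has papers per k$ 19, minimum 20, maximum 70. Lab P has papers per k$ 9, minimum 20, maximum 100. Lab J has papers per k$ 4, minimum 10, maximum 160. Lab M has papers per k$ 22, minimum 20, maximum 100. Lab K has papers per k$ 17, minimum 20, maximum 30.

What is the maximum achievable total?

5360

Meeting every minimum uses 30+20+20+10+20+20 = 120 k$, leaving 300.
Highest papers per k$ first: Lab M 22 > Lab X 19 > Lab K 17 > Lab P 9 > Lab J 4 > Lab C 2.
Lab M takes 80 more to reach its cap of 100 — 220 left.
Lab X takes 50 more to reach its cap of 70 — 170 left.
Lab K: +10 to 30 (cap) — 160 left.
Lab P: +80 to 100 (cap) — 80 left.
Lab J has room for 150 more but only 80 remain, so it gets 90.
Total = 2×30 + 19×70 + 9×100 + 4×90 + 22×100 + 17×30 = 5360.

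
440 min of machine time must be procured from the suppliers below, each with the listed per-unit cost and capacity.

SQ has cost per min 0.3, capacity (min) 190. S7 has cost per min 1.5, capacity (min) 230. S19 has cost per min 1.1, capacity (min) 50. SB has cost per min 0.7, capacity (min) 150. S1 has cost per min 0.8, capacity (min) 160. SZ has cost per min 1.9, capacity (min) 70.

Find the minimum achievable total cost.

242

Use suppliers in increasing cost order.
SQ (0.3): use full 190 — 250 min to go.
Take 150 from SB at 0.7 — need 100 more.
S1 at 0.8: take 100 of its 160 — requirement met.
S19, S7, SZ: unused.
Cost = 190×0.3 + 150×0.7 + 100×0.8 = 242.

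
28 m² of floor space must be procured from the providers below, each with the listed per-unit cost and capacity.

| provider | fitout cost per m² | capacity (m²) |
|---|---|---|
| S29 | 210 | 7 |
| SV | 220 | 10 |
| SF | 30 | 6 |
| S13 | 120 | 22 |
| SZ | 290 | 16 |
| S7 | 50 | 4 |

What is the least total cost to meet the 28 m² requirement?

2540

Use providers in increasing cost order.
SF at 30: take all 6 m² → 22 still needed.
S7 (50): use full 4 → 18 m² to go.
S13 (120): take the remaining 18 → done.
S29, SV, SZ: unused.
Cost = 6×30 + 4×50 + 18×120 = 2540.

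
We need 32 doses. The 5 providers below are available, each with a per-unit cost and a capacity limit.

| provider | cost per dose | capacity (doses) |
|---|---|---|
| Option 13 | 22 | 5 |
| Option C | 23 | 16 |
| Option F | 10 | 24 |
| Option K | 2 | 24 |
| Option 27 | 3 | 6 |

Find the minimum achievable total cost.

86

Use providers in increasing cost order.
Take 24 from Option K at 2 ; need 8 more.
Option 27 at 3: take all 6 doses ; 2 still needed.
Option F (10): take the remaining 2 ; done.
Option 13, Option C: unused.
Cost = 24×2 + 6×3 + 2×10 = 86.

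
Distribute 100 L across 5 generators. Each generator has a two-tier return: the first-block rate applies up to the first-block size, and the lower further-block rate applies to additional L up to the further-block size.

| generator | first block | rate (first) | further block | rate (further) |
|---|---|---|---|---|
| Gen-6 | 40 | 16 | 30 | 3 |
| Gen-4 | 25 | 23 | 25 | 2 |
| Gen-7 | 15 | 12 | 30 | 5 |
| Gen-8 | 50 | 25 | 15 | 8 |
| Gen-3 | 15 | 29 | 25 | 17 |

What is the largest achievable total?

Treat each block as its own option and order by rate: Gen-3/first 29 > Gen-8/first 25 > Gen-4/first 23 > Gen-3/second 17 > Gen-6/first 16 > Gen-7/first 12 > Gen-8/second 8 > Gen-7/second 5 > Gen-6/second 3 > Gen-4/second 2.
Fill Gen-3 first block (15 at 29) → 85 left.
Gen-8/first (25): +50 → 35 left.
Gen-4/first (23): +25 → 10 left.
Gen-3/second: +10 of 25 at 17; pool empty.
Total = 29×15 + 25×50 + 23×25 + 17×10 = 2430.

2430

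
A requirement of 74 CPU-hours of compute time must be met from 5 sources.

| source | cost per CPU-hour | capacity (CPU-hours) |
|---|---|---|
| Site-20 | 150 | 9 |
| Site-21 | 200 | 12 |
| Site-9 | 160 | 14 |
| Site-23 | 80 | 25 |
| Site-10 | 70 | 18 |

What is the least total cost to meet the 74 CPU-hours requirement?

8450

Use sources in increasing cost order.
Site-10 at 70: take all 18 CPU-hours ; 56 still needed.
Site-23 at 80: take all 25 CPU-hours ; 31 still needed.
Site-20 at 150: take all 9 CPU-hours ; 22 still needed.
Site-9 at 160: take all 14 CPU-hours ; 8 still needed.
Site-21 at 200: take 8 of its 12 ; requirement met.
Cost = 18×70 + 25×80 + 9×150 + 14×160 + 8×200 = 8450.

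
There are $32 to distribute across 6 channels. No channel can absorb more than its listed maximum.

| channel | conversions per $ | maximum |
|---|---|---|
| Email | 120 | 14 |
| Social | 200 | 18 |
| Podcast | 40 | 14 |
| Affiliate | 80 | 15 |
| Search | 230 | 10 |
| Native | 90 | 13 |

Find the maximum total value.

6380

Rank by conversions per $: Search 230 > Social 200 > Email 120 > Native 90 > Affiliate 80 > Podcast 40.
Give Search 10 to hit its cap of 10 ; 22 left.
Give Social 18 to hit its cap of 18 ; 4 left.
Email has room for 14 but only 4 remain, so it gets 4.
Total = 120×4 + 200×18 + 230×10 = 6380.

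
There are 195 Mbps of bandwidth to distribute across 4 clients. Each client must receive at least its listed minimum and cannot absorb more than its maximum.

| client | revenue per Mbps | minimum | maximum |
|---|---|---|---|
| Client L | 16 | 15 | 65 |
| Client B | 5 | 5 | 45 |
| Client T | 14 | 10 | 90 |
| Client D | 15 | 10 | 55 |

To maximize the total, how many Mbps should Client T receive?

Meeting every minimum uses 15+5+10+10 = 40 Mbps, leaving 155.
Order the clients by revenue per Mbps: Client L 16 > Client D 15 > Client T 14 > Client B 5.
Client L: +50 to 65 (cap) ; 105 left.
Client D: +45 to 55 (cap) ; 60 left.
Client T has room for 80 more but only 60 remain, so it gets 70.

70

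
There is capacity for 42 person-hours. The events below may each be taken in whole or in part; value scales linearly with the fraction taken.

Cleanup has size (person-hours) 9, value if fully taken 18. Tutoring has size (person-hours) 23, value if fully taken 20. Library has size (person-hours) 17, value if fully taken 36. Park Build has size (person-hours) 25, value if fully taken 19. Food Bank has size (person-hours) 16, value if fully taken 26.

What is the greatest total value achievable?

Sort by value density: Library 36/17≈2.12, Cleanup 18/9≈2, Food Bank 26/16≈1.62, Tutoring 20/23≈0.87, Park Build 19/25≈0.76.
Take all of Library (17 person-hours, value 36) — 25 person-hours left.
All 9 person-hours of Cleanup fit (value 18) — 16 remain.
Take all of Food Bank (16 person-hours, value 26) — 0 person-hours left.
Total value = 80.

80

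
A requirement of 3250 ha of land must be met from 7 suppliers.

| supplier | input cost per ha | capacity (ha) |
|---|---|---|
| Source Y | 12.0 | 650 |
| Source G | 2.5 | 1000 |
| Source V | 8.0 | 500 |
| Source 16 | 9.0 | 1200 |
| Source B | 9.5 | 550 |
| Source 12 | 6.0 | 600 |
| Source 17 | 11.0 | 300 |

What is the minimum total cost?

20450

Cheapest first:
Take 1000 from Source G at 2.5 → need 2250 more.
Source 12 (6.0): use full 600 → 1650 ha to go.
Take 500 from Source V at 8.0 → need 1150 more.
Take 1150 from Source 16 at 9.0 to finish.
Source B, Source 17, Source Y: unused.
Cost = 1000×2.5 + 600×6.0 + 500×8.0 + 1150×9.0 = 20450.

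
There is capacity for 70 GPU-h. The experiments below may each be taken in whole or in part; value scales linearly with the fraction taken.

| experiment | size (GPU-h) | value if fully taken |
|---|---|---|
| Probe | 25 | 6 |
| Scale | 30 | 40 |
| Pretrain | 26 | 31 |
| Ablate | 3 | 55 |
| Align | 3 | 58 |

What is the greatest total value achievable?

Rank by value-to-size ratio: Align 58/3≈19.3, Ablate 55/3≈18.3, Scale 40/30≈1.33, Pretrain 31/26≈1.19, Probe 6/25≈0.24.
All 3 GPU-h of Align fit (value 58) → 67 remain.
All 3 GPU-h of Ablate fit (value 55) → 64 remain.
Take all of Scale (30 GPU-h, value 40) → 34 GPU-h left.
All 26 GPU-h of Pretrain fit (value 31) → 8 remain.
Only 8 GPU-h remain; take 8/25 of Probe for value 6×8/25 = 1.92.
Total value = 185.92.

185.92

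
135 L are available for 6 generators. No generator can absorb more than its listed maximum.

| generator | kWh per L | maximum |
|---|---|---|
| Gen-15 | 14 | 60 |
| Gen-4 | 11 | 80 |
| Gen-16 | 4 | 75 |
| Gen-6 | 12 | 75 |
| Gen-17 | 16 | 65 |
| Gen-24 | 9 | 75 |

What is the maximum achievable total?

2000

Highest kWh per L first: Gen-17 16 > Gen-15 14 > Gen-6 12 > Gen-4 11 > Gen-24 9 > Gen-16 4.
Give Gen-17 65 to hit its cap of 65 ; 70 left.
Gen-15 takes 60 to reach its cap of 60 ; 10 left.
Gen-6: +10 (room for 75) → 10. Pool exhausted.
Total = 14×60 + 12×10 + 16×65 = 2000.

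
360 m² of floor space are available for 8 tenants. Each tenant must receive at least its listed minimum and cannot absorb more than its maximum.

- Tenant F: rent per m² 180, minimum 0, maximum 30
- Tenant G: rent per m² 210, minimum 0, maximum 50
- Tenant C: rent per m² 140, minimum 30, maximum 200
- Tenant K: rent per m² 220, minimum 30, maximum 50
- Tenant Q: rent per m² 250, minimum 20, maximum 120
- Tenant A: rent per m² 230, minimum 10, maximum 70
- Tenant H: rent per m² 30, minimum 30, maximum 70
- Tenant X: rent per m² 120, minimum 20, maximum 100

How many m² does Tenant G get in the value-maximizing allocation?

40

Meeting every minimum uses 0+0+30+30+20+10+30+20 = 140 m², leaving 220.
Highest rent per m² first: Tenant Q 250 > Tenant A 230 > Tenant K 220 > Tenant G 210 > Tenant F 180 > Tenant C 140 > Tenant X 120 > Tenant H 30.
Tenant Q takes 100 more to reach its cap of 120 — 120 left.
Give Tenant A 60 more to hit its cap of 70 — 60 left.
Tenant K: +20 to 50 (cap) — 40 left.
Tenant G: +40 (room for 50) → 40. Pool exhausted.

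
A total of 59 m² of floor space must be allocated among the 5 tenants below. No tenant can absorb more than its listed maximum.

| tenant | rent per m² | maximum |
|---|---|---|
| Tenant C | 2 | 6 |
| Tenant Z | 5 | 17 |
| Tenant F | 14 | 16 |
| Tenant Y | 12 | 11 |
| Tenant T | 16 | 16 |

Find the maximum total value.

692

Order the tenants by rent per m²: Tenant T 16 > Tenant F 14 > Tenant Y 12 > Tenant Z 5 > Tenant C 2.
Tenant T: +16 to 16 (cap) — 43 left.
Give Tenant F 16 to hit its cap of 16 — 27 left.
Tenant Y takes 11 to reach its cap of 11 — 16 left.
Tenant Z: +16 (room for 17) → 16. Pool exhausted.
Total = 5×16 + 14×16 + 12×11 + 16×16 = 692.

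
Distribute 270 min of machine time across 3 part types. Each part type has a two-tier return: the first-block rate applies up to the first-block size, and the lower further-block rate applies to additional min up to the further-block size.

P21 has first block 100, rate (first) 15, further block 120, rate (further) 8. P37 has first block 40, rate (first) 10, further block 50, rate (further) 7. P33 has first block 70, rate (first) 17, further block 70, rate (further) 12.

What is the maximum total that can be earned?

3830

Rank every tier by rate: P33/first 17 > P21/first 15 > P33/second 12 > P37/first 10 > P21/second 8 > P37/second 7.
P33 first at 17: fill all 70 — 200 left.
Fill P21 first block (100 at 15) — 100 left.
P33/second (12): +70 — 30 left.
P37 first at 10: only 30 left, fill 30.
Total = 17×70 + 15×100 + 12×70 + 10×30 = 3830.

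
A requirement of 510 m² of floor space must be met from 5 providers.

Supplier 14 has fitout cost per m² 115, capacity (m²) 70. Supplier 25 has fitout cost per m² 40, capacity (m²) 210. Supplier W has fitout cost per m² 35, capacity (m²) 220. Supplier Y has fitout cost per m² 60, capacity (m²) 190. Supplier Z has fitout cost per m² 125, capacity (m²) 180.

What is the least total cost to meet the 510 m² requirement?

20900

Cheapest first:
Supplier W (35): use full 220 → 290 m² to go.
Take 210 from Supplier 25 at 40 → need 80 more.
Supplier Y (60): take the remaining 80 → done.
Supplier 14, Supplier Z: unused.
Cost = 220×35 + 210×40 + 80×60 = 20900.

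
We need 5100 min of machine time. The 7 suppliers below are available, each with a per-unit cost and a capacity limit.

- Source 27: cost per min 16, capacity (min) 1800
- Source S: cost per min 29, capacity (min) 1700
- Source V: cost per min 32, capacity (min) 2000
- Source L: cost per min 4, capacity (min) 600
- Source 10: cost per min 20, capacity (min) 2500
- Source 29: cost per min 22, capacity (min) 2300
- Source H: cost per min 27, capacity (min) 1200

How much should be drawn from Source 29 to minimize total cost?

200

Cheapest first:
Source L (4): use full 600 — 4500 min to go.
Source 27 (16): use full 1800 — 2700 min to go.
Take 2500 from Source 10 at 20 — need 200 more.
Source 29 at 22: take 200 of its 2300 — requirement met.
Source H, Source S, Source V: unused.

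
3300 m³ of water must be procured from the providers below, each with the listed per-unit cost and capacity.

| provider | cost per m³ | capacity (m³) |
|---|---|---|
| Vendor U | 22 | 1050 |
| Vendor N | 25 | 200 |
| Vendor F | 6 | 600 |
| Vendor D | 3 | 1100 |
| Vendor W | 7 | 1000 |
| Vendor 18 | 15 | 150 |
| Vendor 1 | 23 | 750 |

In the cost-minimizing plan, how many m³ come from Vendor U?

Use providers in increasing cost order.
Take 1100 from Vendor D at 3 ; need 2200 more.
Vendor F at 6: take all 600 m³ ; 1600 still needed.
Take 1000 from Vendor W at 7 ; need 600 more.
Vendor 18 at 15: take all 150 m³ ; 450 still needed.
Take 450 from Vendor U at 22 to finish.
Vendor 1, Vendor N: unused.

450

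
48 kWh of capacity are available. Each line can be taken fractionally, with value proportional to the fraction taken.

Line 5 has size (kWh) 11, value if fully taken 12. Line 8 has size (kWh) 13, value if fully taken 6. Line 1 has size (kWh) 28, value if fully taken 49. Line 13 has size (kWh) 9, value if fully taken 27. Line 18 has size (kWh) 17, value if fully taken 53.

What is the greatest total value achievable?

118.5

Sort by value density: Line 18 53/17≈3.12, Line 13 27/9≈3, Line 1 49/28≈1.75, Line 5 12/11≈1.09, Line 8 6/13≈0.462.
Take all of Line 18 (17 kWh, value 53) ; 31 kWh left.
All 9 kWh of Line 13 fit (value 27) ; 22 remain.
Fill the last 22 kWh with part of Line 1: 22/28 of it earns 38.5.
Total value = 118.5.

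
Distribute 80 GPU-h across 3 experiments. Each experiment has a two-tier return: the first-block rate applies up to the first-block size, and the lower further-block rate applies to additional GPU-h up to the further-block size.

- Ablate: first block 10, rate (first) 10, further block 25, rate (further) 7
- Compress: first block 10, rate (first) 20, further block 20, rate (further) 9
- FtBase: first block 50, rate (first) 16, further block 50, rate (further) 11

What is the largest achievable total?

1220

Treat each block as its own option and order by rate: Compress/T1 20 > FtBase/T1 16 > FtBase/T2 11 > Ablate/T1 10 > Compress/T2 9 > Ablate/T2 7.
Compress/T1 (20): +10 ; 70 left.
FtBase T1 at 16: fill all 50 ; 20 left.
FtBase/T2: +20 of 50 at 11; pool empty.
Total = 20×10 + 16×50 + 11×20 = 1220.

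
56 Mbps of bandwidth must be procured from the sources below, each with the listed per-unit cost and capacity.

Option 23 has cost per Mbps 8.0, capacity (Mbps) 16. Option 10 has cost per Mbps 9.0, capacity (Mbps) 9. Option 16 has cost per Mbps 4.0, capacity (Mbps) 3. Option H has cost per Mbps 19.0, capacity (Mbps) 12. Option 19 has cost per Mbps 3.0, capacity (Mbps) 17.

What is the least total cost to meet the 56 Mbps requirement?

Cheapest first:
Option 19 at 3.0: take all 17 Mbps → 39 still needed.
Option 16 (4.0): use full 3 → 36 Mbps to go.
Take 16 from Option 23 at 8.0 → need 20 more.
Option 10 (9.0): use full 9 → 11 Mbps to go.
Option H at 19.0: take 11 of its 12 → requirement met.
Cost = 17×3.0 + 3×4.0 + 16×8.0 + 9×9.0 + 11×19.0 = 481.

481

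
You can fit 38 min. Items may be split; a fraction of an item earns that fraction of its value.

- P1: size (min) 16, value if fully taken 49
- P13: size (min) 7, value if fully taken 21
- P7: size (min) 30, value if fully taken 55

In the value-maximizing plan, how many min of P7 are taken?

Best value per unit of size first: P1 49/16≈3.06, P13 21/7≈3, P7 55/30≈1.83.
P1: take in full, 16 min for value 49 — 22 left.
P13: take in full, 7 min for value 21 — 15 left.
Only 15 min remain; take 15/30 of P7 for value 55×15/30 = 27.5.

15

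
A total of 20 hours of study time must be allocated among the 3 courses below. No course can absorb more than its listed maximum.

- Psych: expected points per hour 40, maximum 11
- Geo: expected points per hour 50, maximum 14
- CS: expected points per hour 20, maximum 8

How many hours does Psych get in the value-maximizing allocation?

6

Highest expected points per hour first: Geo 50 > Psych 40 > CS 20.
Geo takes 14 to reach its cap of 14 ; 6 left.
Psych: +6 (room for 11) → 6. Pool exhausted.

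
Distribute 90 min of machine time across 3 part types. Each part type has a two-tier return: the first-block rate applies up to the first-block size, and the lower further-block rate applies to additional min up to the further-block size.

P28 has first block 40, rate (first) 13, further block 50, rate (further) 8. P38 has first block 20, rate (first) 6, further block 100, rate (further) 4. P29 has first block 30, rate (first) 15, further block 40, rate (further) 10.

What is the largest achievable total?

Rank every tier by rate: P29/first 15 > P28/first 13 > P29/second 10 > P28/second 8 > P38/first 6 > P38/second 4.
Fill P29 first block (30 at 15) → 60 left.
P28 first at 13: fill all 40 → 20 left.
P29 second at 10: only 20 left, fill 20.
Total = 15×30 + 13×40 + 10×20 = 1170.

1170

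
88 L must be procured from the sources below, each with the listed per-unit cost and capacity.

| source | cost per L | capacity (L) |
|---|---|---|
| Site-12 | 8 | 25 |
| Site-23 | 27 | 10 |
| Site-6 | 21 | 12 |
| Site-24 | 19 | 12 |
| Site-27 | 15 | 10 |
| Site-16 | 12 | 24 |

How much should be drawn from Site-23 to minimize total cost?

5

Use sources in increasing cost order.
Site-12 (8): use full 25 → 63 L to go.
Site-16 at 12: take all 24 L → 39 still needed.
Site-27 (15): use full 10 → 29 L to go.
Take 12 from Site-24 at 19 → need 17 more.
Take 12 from Site-6 at 21 → need 5 more.
Take 5 from Site-23 at 27 to finish.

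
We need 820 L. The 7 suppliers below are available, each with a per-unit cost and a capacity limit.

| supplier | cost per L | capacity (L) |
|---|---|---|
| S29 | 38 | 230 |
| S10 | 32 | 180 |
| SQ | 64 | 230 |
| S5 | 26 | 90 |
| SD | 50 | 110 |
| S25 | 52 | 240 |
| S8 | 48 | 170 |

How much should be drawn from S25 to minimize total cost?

40

Use suppliers in increasing cost order.
Take 90 from S5 at 26 → need 730 more.
Take 180 from S10 at 32 → need 550 more.
Take 230 from S29 at 38 → need 320 more.
S8 at 48: take all 170 L → 150 still needed.
Take 110 from SD at 50 → need 40 more.
S25 at 52: take 40 of its 240 → requirement met.
SQ: unused.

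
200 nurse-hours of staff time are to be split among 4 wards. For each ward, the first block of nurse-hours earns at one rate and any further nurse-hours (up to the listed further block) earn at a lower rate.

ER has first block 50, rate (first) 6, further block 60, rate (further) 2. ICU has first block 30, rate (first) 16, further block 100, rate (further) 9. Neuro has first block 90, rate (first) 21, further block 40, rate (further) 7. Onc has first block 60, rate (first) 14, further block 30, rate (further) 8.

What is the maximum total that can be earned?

Treat each block as its own option and order by rate: Neuro/first 21 > ICU/first 16 > Onc/first 14 > ICU/second 9 > Onc/second 8 > Neuro/second 7 > ER/first 6 > ER/second 2.
Fill Neuro first block (90 at 21) ; 110 left.
ICU/first (16): +30 ; 80 left.
Fill Onc first block (60 at 14) ; 20 left.
ICU second at 9: only 20 left, fill 20.
Total = 21×90 + 16×30 + 14×60 + 9×20 = 3390.

3390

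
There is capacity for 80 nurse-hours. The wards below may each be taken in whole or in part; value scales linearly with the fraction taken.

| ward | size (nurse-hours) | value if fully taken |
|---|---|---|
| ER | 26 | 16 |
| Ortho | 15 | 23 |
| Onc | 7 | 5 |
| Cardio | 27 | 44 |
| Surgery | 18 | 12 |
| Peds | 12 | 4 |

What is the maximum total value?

Rank by value-to-size ratio: Cardio 44/27≈1.63, Ortho 23/15≈1.53, Onc 5/7≈0.714, Surgery 12/18≈0.667, ER 16/26≈0.615, Peds 4/12≈0.333.
Take all of Cardio (27 nurse-hours, value 44) — 53 nurse-hours left.
Ortho: take in full, 15 nurse-hours for value 23 — 38 left.
Onc: take in full, 7 nurse-hours for value 5 — 31 left.
All 18 nurse-hours of Surgery fit (value 12) — 13 remain.
Only 13 nurse-hours remain; take 13/26 of ER for value 16×13/26 = 8.
Total value = 92.

92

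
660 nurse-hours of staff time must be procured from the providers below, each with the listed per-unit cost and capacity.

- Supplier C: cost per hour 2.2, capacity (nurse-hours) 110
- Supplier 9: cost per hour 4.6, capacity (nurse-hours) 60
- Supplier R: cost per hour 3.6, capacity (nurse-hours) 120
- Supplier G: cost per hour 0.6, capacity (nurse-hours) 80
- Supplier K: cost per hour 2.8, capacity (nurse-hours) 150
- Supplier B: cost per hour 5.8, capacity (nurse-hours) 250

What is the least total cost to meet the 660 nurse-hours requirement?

2230

Fill from the cheapest provider first.
Supplier G at 0.6: take all 80 nurse-hours — 580 still needed.
Supplier C (2.2): use full 110 — 470 nurse-hours to go.
Supplier K (2.8): use full 150 — 320 nurse-hours to go.
Take 120 from Supplier R at 3.6 — need 200 more.
Supplier 9 at 4.6: take all 60 nurse-hours — 140 still needed.
Supplier B (5.8): take the remaining 140 — done.
Cost = 80×0.6 + 110×2.2 + 150×2.8 + 120×3.6 + 60×4.6 + 140×5.8 = 2230.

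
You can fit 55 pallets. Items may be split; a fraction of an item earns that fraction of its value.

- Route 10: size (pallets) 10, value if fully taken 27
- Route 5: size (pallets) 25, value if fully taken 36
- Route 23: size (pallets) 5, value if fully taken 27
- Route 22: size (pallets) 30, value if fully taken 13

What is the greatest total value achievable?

96.5

Sort by value density: Route 23 27/5≈5.4, Route 10 27/10≈2.7, Route 5 36/25≈1.44, Route 22 13/30≈0.433.
Route 23: take in full, 5 pallets for value 27 — 50 left.
All 10 pallets of Route 10 fit (value 27) — 40 remain.
All 25 pallets of Route 5 fit (value 36) — 15 remain.
15 pallets left: a 15/30 share of Route 22 gives 13×15/30 = 6.5.
Total value = 96.5.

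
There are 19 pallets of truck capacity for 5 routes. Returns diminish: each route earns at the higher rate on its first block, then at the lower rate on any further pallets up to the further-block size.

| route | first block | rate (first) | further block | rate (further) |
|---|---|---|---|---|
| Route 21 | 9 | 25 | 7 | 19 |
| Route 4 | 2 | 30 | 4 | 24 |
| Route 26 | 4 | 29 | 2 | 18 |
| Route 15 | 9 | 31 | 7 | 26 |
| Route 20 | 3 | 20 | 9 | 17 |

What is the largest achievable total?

Treat each block as its own option and order by rate: Route 15/first 31 > Route 4/first 30 > Route 26/first 29 > Route 15/second 26 > Route 21/first 25 > Route 4/second 24 > Route 20/first 20 > Route 21/second 19 > Route 26/second 18 > Route 20/second 17.
Route 15 first at 31: fill all 9 → 10 left.
Route 4 first at 30: fill all 2 → 8 left.
Fill Route 26 first block (4 at 29) → 4 left.
Route 15/second: +4 of 7 at 26; pool empty.
Total = 31×9 + 30×2 + 29×4 + 26×4 = 559.

559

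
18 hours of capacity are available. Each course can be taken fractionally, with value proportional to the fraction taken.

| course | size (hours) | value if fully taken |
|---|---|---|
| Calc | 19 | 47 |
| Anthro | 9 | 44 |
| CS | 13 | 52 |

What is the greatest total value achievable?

80

Sort by value density: Anthro 44/9≈4.89, CS 52/13≈4, Calc 47/19≈2.47.
Take all of Anthro (9 hours, value 44) ; 9 hours left.
Only 9 hours remain; take 9/13 of CS for value 52×9/13 = 36.
Total value = 80.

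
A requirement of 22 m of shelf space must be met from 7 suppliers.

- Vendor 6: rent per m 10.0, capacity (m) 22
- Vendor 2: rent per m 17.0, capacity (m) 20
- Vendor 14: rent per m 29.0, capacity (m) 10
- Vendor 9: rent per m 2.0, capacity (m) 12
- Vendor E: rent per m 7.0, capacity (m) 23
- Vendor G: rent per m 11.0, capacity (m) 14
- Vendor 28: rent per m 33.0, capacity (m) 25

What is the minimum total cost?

Cheapest first:
Vendor 9 (2.0): use full 12 ; 10 m to go.
Vendor E (7.0): take the remaining 10 ; done.
Vendor 6, Vendor G, Vendor 2, Vendor 14, Vendor 28: unused.
Cost = 12×2.0 + 10×7.0 = 94.

94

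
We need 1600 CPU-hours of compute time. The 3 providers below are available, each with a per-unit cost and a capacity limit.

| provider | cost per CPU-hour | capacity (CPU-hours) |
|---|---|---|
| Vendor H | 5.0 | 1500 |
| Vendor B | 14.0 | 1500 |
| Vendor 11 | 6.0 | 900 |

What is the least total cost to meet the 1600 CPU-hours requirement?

8100

Cheapest first:
Take 1500 from Vendor H at 5.0 → need 100 more.
Vendor 11 (6.0): take the remaining 100 → done.
Vendor B: unused.
Cost = 1500×5.0 + 100×6.0 = 8100.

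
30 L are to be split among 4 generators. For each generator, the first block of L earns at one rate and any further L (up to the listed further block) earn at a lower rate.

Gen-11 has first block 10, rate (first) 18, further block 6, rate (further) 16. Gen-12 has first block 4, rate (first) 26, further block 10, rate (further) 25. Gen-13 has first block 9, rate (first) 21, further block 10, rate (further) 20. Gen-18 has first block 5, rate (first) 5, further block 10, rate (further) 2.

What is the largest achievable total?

683

Rank every tier by rate: Gen-12/tier1 26 > Gen-12/tier2 25 > Gen-13/tier1 21 > Gen-13/tier2 20 > Gen-11/tier1 18 > Gen-11/tier2 16 > Gen-18/tier1 5 > Gen-18/tier2 2.
Gen-12/tier1 (26): +4 ; 26 left.
Gen-12 tier2 at 25: fill all 10 ; 16 left.
Fill Gen-13 tier1 block (9 at 21) ; 7 left.
Gen-13/tier2: +7 of 10 at 20; pool empty.
Total = 26×4 + 25×10 + 21×9 + 20×7 = 683.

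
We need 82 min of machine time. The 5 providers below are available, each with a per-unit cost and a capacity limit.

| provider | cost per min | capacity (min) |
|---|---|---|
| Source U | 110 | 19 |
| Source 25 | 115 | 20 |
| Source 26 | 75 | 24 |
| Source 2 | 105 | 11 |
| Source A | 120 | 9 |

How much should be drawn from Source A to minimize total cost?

Cheapest first:
Take 24 from Source 26 at 75 — need 58 more.
Source 2 at 105: take all 11 min — 47 still needed.
Take 19 from Source U at 110 — need 28 more.
Take 20 from Source 25 at 115 — need 8 more.
Take 8 from Source A at 120 to finish.

8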